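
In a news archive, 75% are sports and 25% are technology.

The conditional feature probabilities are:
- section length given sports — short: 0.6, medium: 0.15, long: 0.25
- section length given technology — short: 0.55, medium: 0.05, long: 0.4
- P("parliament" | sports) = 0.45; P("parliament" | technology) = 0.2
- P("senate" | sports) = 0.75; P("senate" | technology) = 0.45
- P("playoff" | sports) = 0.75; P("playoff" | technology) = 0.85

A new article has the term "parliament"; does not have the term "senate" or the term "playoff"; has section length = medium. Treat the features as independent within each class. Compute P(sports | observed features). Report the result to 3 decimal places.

sports: 0.75 × 0.15 × 0.45 × (1−0.75) × (1−0.75) = 0.0031640625
technology: 0.25 × 0.05 × 0.2 × (1−0.45) × (1−0.85) = 0.00020625
P(sports | x) = 0.0031640625 / 0.0033703125 ≈ 0.939

0.939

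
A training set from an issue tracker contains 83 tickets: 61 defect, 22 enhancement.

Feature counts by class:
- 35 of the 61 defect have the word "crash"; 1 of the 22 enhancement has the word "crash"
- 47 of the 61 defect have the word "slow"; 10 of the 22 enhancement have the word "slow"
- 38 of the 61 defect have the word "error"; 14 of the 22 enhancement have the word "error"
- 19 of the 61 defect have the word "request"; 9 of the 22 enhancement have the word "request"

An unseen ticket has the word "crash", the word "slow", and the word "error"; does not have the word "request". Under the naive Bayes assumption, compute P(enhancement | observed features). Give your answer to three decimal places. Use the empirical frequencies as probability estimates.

defect: (61/83) × (35/61) × (47/61) × (38/61) × (42/61) ≈ 0.139358
enhancement: (22/83) × (1/22) × (10/22) × (14/22) × (13/22) ≈ 0.00205933
P(enhancement | x) = 0.00205933 / 0.14141733 ≈ 0.015

0.015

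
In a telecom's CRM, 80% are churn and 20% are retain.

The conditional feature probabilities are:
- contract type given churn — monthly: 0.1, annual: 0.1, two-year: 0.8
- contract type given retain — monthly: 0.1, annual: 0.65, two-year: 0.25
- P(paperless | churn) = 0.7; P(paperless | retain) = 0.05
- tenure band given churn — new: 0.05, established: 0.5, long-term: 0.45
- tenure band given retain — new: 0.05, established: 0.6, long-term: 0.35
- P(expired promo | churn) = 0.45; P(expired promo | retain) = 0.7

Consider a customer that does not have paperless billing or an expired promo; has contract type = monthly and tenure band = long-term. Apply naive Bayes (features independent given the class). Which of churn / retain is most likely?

churn

churn: 0.8 × 0.1 × (1−0.7) × 0.45 × (1−0.45) = 0.00594
retain: 0.2 × 0.1 × (1−0.05) × 0.35 × (1−0.7) = 0.001995
Highest score → churn.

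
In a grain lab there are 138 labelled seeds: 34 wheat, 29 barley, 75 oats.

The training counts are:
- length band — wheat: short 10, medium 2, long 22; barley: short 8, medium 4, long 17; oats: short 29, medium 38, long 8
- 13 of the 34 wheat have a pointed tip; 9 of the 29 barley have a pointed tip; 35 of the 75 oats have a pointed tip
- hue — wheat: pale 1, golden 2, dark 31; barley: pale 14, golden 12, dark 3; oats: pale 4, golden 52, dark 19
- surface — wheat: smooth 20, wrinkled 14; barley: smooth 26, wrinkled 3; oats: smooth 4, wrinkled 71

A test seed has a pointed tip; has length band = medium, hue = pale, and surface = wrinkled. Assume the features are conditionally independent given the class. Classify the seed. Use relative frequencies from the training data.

oats

wheat: (34/138) × (2/34) × (13/34) × (1/34) × (14/34) ≈ 0.0000671097
barley: (29/138) × (4/29) × (9/29) × (14/29) × (3/29) ≈ 0.00044924
oats: (75/138) × (38/75) × (35/75) × (4/75) × (71/75) ≈ 0.00648794
Highest score → oats.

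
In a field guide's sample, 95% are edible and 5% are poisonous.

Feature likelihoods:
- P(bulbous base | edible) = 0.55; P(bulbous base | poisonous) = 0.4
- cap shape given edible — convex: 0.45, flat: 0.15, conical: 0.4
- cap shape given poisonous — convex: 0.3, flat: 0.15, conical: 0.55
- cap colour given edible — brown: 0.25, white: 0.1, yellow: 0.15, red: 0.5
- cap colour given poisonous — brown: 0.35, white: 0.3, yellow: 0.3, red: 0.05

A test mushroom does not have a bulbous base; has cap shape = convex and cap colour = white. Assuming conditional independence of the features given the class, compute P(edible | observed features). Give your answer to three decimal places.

edible: 0.95 × (1−0.55) × 0.45 × 0.1 = 0.0192375
poisonous: 0.05 × (1−0.4) × 0.3 × 0.3 = 0.0027
P(edible | x) = 0.0192375 / 0.0219375 ≈ 0.877

0.877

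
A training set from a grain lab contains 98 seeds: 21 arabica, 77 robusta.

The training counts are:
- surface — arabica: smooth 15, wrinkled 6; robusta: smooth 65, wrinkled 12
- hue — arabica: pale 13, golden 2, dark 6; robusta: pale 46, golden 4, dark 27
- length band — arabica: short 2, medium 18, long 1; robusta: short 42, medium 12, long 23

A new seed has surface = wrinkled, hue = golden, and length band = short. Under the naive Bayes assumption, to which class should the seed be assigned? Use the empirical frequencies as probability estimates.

arabica: (21/98) × (6/21) × (2/21) × (2/21) ≈ 0.000555324
robusta: (77/98) × (12/77) × (4/77) × (42/77) ≈ 0.00346963
Highest score → robusta.

robusta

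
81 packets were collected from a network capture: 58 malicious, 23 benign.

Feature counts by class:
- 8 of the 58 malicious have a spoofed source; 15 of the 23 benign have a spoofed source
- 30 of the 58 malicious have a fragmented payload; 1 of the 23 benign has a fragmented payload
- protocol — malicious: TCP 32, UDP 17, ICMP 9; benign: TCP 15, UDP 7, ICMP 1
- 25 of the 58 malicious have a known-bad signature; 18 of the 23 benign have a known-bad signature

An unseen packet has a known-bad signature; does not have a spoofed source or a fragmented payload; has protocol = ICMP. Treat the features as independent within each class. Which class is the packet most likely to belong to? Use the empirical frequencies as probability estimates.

malicious: (58/81) × (50/58) × (28/58) × (9/58) × (25/58) ≈ 0.0199316
benign: (23/81) × (8/23) × (22/23) × (1/23) × (18/23) ≈ 0.00321452
Highest score → malicious.

malicious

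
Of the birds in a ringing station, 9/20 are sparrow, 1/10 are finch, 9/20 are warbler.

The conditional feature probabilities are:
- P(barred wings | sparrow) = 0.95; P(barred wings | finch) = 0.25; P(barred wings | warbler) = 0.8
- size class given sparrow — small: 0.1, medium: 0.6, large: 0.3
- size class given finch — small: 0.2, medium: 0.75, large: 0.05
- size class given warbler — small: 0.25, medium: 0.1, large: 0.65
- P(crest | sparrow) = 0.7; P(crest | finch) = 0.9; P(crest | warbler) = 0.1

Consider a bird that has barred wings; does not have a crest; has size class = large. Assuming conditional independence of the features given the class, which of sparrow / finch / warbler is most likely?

warbler

sparrow: 0.45 × 0.95 × 0.3 × (1−0.7) = 0.038475
finch: 0.1 × 0.25 × 0.05 × (1−0.9) = 0.000125
warbler: 0.45 × 0.8 × 0.65 × (1−0.1) = 0.2106
Highest score → warbler.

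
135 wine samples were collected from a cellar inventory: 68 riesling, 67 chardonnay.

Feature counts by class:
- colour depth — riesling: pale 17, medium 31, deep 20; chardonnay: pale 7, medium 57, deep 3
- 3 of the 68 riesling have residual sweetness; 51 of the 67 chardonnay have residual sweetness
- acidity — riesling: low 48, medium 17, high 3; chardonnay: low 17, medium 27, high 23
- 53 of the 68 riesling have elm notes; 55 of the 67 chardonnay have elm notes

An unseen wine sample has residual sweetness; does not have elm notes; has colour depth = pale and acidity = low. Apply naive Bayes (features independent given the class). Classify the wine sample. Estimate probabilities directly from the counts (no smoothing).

chardonnay

riesling: (68/135) × (17/68) × (3/68) × (48/68) × (15/68) ≈ 0.000865052
chardonnay: (67/135) × (7/67) × (51/67) × (17/67) × (12/67) ≈ 0.00179366
Highest score → chardonnay.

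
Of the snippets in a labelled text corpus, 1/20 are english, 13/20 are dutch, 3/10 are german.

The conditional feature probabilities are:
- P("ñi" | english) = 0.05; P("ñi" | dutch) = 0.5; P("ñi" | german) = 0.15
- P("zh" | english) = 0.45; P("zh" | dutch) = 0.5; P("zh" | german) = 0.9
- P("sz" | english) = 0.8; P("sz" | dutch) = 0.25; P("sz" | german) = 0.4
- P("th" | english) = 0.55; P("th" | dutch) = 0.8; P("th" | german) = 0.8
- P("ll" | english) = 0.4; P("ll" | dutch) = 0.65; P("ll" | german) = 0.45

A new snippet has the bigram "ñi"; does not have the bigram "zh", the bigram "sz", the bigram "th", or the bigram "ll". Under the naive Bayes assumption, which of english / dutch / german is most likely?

dutch

english: 0.05 × 0.05 × (1−0.45) × (1−0.8) × (1−0.55) × (1−0.4) = 0.00007425
dutch: 0.65 × 0.5 × (1−0.5) × (1−0.25) × (1−0.8) × (1−0.65) = 0.00853125
german: 0.3 × 0.15 × (1−0.9) × (1−0.4) × (1−0.8) × (1−0.45) = 0.000297
Highest score → dutch.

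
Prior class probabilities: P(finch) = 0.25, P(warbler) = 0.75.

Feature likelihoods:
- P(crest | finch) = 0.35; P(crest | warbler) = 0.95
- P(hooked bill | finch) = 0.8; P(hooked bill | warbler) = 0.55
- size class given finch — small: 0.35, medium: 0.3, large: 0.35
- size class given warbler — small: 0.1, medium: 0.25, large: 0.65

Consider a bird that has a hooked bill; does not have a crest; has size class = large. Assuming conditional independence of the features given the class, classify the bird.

finch

finch: 0.25 × (1−0.35) × 0.8 × 0.35 = 0.0455
warbler: 0.75 × (1−0.95) × 0.55 × 0.65 = 0.01340625
Highest score → finch.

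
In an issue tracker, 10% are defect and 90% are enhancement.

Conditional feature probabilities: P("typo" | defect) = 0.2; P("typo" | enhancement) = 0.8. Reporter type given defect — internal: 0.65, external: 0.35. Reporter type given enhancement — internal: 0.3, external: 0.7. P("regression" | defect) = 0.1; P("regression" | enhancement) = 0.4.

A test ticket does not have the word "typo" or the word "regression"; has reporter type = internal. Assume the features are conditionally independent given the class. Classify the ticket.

defect: 0.1 × (1−0.2) × 0.65 × (1−0.1) = 0.0468
enhancement: 0.9 × (1−0.8) × 0.3 × (1−0.4) = 0.0324
Highest score → defect.

defect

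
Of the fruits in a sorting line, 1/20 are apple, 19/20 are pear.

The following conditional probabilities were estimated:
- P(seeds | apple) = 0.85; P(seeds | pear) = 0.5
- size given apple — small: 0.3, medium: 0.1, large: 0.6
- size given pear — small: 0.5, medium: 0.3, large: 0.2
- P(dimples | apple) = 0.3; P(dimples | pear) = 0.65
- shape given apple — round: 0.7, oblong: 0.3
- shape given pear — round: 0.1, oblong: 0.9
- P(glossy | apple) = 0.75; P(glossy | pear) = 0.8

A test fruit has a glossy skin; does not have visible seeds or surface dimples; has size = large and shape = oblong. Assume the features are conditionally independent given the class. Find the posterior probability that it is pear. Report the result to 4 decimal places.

apple: 0.05 × (1−0.85) × 0.6 × (1−0.3) × 0.3 × 0.75 = 0.00070875
pear: 0.95 × (1−0.5) × 0.2 × (1−0.65) × 0.9 × 0.8 = 0.02394
P(pear | x) = 0.02394 / 0.02464875 ≈ 0.9712

0.9712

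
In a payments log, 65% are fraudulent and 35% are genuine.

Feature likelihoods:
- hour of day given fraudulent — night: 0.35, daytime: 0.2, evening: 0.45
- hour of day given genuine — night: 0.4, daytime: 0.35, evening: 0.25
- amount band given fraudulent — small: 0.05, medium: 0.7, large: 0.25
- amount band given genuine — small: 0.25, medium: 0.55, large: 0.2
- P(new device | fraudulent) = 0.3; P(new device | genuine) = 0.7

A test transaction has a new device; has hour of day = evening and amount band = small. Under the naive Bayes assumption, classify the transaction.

genuine

fraudulent: 0.65 × 0.45 × 0.05 × 0.3 = 0.0043875
genuine: 0.35 × 0.25 × 0.25 × 0.7 = 0.0153125
Highest score → genuine.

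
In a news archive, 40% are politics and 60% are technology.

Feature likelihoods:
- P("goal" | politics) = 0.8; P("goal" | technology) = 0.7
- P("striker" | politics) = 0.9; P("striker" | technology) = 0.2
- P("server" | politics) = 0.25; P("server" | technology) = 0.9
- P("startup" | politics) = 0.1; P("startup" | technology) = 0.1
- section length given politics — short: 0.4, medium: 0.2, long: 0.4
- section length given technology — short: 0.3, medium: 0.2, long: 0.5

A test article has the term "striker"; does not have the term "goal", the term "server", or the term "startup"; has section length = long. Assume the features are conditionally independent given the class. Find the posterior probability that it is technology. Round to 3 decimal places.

0.077

politics: 0.4 × (1−0.8) × 0.9 × (1−0.25) × (1−0.1) × 0.4 = 0.01944
technology: 0.6 × (1−0.7) × 0.2 × (1−0.9) × (1−0.1) × 0.5 = 0.00162
P(technology | x) = 0.00162 / 0.02106 ≈ 0.077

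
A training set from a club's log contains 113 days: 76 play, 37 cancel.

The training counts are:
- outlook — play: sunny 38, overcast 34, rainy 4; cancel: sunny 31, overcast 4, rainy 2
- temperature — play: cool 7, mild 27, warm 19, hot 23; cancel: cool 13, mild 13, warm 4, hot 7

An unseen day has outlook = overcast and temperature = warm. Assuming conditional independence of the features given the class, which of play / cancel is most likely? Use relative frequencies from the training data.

play: (76/113) × (34/76) × (19/76) ≈ 0.0752212
cancel: (37/113) × (4/37) × (4/37) ≈ 0.00382684
Highest score → play.

play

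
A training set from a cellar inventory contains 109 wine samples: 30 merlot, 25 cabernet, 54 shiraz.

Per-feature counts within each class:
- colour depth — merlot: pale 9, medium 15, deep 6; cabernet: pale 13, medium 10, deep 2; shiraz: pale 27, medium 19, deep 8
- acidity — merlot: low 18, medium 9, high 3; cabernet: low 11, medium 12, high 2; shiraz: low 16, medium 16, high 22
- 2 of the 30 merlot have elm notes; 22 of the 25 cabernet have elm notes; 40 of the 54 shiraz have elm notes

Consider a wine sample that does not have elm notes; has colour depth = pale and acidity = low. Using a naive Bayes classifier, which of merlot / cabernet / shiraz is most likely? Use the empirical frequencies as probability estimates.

merlot: (30/109) × (9/30) × (18/30) × (28/30) ≈ 0.0462385
cabernet: (25/109) × (13/25) × (11/25) × (3/25) ≈ 0.00629725
shiraz: (54/109) × (27/54) × (16/54) × (14/54) ≈ 0.0190282
Highest score → merlot.

merlot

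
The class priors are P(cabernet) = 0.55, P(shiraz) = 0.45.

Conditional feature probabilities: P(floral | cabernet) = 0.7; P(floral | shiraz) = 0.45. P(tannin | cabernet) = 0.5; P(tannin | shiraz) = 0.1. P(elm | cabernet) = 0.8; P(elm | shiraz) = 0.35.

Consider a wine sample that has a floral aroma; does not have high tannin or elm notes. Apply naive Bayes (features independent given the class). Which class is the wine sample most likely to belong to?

shiraz

cabernet: 0.55 × 0.7 × (1−0.5) × (1−0.8) = 0.0385
shiraz: 0.45 × 0.45 × (1−0.1) × (1−0.35) = 0.1184625
Highest score → shiraz.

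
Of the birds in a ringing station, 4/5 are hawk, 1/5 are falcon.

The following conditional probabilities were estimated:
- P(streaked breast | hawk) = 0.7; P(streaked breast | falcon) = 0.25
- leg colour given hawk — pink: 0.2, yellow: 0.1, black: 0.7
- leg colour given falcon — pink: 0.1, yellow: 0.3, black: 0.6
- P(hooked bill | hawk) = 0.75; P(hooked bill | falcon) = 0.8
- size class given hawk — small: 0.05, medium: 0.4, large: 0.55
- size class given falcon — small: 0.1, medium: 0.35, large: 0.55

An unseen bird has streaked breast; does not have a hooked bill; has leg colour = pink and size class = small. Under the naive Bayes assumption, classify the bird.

hawk

hawk: 0.8 × 0.7 × 0.2 × (1−0.75) × 0.05 = 0.0014
falcon: 0.2 × 0.25 × 0.1 × (1−0.8) × 0.1 = 0.0001
Highest score → hawk.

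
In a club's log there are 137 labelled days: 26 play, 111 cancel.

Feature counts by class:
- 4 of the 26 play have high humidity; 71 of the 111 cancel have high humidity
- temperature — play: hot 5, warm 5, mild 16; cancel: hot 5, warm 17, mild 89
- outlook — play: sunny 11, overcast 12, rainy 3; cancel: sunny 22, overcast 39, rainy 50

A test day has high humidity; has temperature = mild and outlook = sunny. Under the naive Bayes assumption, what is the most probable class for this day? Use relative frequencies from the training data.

cancel

play: (26/137) × (4/26) × (16/26) × (11/26) ≈ 0.00760161
cancel: (111/137) × (71/111) × (89/111) × (22/111) ≈ 0.0823578
Highest score → cancel.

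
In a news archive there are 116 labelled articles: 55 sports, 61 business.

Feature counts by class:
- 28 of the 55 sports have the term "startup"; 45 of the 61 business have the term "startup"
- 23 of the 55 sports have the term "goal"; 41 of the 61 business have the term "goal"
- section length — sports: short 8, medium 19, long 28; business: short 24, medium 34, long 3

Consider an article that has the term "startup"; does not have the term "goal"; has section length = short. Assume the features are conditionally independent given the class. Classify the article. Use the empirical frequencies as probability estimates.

sports: (55/116) × (28/55) × (32/55) × (8/55) ≈ 0.0204275
business: (61/116) × (45/61) × (20/61) × (24/61) ≈ 0.0500422
Highest score → business.

business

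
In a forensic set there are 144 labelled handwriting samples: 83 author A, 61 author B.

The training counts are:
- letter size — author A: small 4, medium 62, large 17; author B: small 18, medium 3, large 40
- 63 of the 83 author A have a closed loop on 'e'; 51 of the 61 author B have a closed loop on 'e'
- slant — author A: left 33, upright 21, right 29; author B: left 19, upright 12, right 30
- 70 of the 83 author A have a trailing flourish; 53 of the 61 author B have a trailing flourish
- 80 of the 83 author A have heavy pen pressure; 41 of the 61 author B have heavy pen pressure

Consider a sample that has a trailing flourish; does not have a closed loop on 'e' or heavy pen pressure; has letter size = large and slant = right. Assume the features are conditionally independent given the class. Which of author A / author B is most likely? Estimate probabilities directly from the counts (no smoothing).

author A: (83/144) × (17/83) × (20/83) × (29/83) × (70/83) × (3/83) ≈ 0.000302985
author B: (61/144) × (40/61) × (10/61) × (30/61) × (53/61) × (20/61) ≈ 0.00637977
Highest score → author B.

author B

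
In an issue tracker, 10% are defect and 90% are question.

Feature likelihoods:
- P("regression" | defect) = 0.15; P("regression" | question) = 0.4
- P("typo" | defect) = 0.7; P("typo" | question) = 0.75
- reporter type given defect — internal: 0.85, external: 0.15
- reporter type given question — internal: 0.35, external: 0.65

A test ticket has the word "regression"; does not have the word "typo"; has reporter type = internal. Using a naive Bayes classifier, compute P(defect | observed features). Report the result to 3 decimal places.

defect: 0.1 × 0.15 × (1−0.7) × 0.85 = 0.003825
question: 0.9 × 0.4 × (1−0.75) × 0.35 = 0.0315
P(defect | x) = 0.003825 / 0.035325 ≈ 0.108

0.108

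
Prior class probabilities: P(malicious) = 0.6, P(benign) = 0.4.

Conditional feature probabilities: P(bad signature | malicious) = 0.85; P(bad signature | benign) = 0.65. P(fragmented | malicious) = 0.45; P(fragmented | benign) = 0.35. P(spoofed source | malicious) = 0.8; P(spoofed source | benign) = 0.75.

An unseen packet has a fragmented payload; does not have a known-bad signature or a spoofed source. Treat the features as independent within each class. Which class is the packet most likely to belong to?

benign

malicious: 0.6 × (1−0.85) × 0.45 × (1−0.8) = 0.0081
benign: 0.4 × (1−0.65) × 0.35 × (1−0.75) = 0.01225
Highest score → benign.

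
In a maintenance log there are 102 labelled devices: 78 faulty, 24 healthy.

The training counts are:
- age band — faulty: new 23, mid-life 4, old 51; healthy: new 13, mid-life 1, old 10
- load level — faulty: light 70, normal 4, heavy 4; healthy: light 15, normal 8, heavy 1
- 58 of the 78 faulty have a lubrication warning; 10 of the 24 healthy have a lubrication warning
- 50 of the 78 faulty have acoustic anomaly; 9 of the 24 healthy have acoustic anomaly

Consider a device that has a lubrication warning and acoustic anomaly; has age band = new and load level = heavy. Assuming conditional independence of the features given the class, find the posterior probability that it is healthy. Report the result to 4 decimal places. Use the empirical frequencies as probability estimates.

faulty: (78/102) × (23/78) × (4/78) × (58/78) × (50/78) ≈ 0.00551191
healthy: (24/102) × (13/24) × (1/24) × (10/24) × (9/24) ≈ 0.000829759
P(healthy | x) = 0.000829759 / 0.006341669 ≈ 0.1308

0.1308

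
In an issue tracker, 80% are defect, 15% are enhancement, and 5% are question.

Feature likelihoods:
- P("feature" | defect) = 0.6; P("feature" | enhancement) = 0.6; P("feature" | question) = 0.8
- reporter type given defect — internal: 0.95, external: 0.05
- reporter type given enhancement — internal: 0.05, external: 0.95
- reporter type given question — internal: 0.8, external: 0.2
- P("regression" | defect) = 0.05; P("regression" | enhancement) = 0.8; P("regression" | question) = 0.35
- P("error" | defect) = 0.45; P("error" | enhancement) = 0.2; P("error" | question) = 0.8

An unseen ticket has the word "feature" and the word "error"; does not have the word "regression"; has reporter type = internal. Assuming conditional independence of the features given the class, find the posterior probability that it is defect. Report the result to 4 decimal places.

defect: 0.8 × 0.6 × 0.95 × (1−0.05) × 0.45 = 0.19494
enhancement: 0.15 × 0.6 × 0.05 × (1−0.8) × 0.2 = 0.00018
question: 0.05 × 0.8 × 0.8 × (1−0.35) × 0.8 = 0.01664
P(defect | x) = 0.19494 / 0.21176 ≈ 0.9206

0.9206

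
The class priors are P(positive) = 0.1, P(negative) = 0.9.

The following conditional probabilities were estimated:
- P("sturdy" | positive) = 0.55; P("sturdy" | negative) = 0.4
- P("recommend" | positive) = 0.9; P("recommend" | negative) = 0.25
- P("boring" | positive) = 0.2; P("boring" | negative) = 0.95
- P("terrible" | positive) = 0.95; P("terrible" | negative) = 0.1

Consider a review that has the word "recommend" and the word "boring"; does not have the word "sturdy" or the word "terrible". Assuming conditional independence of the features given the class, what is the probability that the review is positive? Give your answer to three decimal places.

positive: 0.1 × (1−0.55) × 0.9 × 0.2 × (1−0.95) = 0.000405
negative: 0.9 × (1−0.4) × 0.25 × 0.95 × (1−0.1) = 0.115425
P(positive | x) = 0.000405 / 0.11583 ≈ 0.003

0.003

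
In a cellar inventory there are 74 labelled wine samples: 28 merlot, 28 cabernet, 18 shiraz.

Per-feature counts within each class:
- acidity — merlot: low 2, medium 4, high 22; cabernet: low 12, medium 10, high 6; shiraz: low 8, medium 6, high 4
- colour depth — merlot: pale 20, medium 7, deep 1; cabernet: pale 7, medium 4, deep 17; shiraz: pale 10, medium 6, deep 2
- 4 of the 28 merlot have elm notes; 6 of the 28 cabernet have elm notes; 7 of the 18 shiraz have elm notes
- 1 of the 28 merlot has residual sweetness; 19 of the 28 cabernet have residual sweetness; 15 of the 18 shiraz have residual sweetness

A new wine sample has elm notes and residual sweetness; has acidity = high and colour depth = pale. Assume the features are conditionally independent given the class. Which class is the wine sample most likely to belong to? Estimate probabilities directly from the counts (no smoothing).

merlot: (28/74) × (22/28) × (20/28) × (4/28) × (1/28) ≈ 0.00108344
cabernet: (28/74) × (6/28) × (7/28) × (6/28) × (19/28) ≈ 0.00294746
shiraz: (18/74) × (4/18) × (10/18) × (7/18) × (15/18) ≈ 0.00973195
Highest score → shiraz.

shiraz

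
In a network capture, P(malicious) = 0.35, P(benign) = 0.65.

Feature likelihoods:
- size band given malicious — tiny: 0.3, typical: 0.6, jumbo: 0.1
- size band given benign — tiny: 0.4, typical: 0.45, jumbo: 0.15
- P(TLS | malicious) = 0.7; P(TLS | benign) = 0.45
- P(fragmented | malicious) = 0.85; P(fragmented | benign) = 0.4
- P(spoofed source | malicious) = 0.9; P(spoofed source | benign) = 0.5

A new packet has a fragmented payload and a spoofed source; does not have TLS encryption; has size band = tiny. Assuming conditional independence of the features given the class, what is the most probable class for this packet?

benign

malicious: 0.35 × 0.3 × (1−0.7) × 0.85 × 0.9 = 0.0240975
benign: 0.65 × 0.4 × (1−0.45) × 0.4 × 0.5 = 0.0286
Highest score → benign.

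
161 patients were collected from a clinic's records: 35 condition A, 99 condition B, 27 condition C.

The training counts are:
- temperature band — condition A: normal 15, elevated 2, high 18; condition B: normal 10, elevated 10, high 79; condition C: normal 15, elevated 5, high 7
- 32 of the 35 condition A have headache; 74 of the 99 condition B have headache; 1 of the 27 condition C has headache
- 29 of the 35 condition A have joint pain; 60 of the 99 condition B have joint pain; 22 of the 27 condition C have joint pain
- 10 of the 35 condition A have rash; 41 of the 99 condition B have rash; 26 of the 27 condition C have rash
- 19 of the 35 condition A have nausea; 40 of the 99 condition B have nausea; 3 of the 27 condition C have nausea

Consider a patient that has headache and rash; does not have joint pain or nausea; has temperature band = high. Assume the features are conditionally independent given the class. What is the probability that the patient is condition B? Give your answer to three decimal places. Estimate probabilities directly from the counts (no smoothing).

condition A: (35/161) × (18/35) × (32/35) × (6/35) × (10/35) × (16/35) ≈ 0.00228874
condition B: (99/161) × (79/99) × (74/99) × (39/99) × (41/99) × (59/99) ≈ 0.0356609
condition C: (27/161) × (7/27) × (1/27) × (5/27) × (26/27) × (24/27) ≈ 0.000255253
P(condition B | x) = 0.0356609 / 0.038204893 ≈ 0.933

0.933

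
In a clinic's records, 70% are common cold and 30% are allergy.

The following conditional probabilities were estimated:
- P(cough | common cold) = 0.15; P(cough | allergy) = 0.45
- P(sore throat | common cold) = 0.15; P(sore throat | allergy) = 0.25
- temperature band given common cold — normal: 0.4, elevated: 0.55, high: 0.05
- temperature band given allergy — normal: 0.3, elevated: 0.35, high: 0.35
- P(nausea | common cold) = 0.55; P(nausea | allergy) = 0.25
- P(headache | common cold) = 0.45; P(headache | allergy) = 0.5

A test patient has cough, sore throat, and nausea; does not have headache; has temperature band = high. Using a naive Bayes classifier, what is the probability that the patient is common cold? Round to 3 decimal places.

common cold: 0.7 × 0.15 × 0.15 × 0.05 × 0.55 × (1−0.45) = 0.00023821875
allergy: 0.3 × 0.45 × 0.25 × 0.35 × 0.25 × (1−0.5) = 0.0014765625
P(common cold | x) = 0.00023821875 / 0.00171478125 ≈ 0.139

0.139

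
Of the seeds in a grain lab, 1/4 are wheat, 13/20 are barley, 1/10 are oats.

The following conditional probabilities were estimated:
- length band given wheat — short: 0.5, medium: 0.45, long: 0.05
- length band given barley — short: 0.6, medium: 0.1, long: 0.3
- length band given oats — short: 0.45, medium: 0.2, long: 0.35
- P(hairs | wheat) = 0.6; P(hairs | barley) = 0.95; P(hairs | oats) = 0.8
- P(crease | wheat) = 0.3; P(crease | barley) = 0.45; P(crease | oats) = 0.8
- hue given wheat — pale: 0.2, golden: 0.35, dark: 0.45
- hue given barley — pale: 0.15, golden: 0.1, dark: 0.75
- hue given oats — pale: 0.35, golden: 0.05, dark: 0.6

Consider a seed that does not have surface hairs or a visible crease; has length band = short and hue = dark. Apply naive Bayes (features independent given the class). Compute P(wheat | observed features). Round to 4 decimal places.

0.6332

wheat: 0.25 × 0.5 × (1−0.6) × (1−0.3) × 0.45 = 0.01575
barley: 0.65 × 0.6 × (1−0.95) × (1−0.45) × 0.75 = 0.00804375
oats: 0.1 × 0.45 × (1−0.8) × (1−0.8) × 0.6 = 0.00108
P(wheat | x) = 0.01575 / 0.02487375 ≈ 0.6332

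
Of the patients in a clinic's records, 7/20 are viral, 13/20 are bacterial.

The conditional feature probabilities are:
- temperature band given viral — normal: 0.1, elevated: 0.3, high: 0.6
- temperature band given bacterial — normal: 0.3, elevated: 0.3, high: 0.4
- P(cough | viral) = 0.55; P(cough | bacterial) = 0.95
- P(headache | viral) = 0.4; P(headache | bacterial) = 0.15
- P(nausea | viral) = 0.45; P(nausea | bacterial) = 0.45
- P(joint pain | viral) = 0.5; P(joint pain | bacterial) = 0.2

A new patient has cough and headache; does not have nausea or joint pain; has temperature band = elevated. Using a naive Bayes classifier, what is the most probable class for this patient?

bacterial

viral: 0.35 × 0.3 × 0.55 × 0.4 × (1−0.45) × (1−0.5) = 0.0063525
bacterial: 0.65 × 0.3 × 0.95 × 0.15 × (1−0.45) × (1−0.2) = 0.0122265
Highest score → bacterial.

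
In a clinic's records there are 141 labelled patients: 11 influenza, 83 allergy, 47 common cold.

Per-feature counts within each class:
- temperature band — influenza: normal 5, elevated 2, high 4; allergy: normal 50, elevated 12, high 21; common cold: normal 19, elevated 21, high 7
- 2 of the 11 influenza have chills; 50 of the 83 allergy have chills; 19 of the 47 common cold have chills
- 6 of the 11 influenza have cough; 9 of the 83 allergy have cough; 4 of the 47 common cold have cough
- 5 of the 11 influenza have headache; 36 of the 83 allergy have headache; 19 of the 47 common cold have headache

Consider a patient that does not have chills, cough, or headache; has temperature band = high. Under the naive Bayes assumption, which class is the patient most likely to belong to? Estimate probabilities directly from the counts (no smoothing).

influenza: (11/141) × (4/11) × (9/11) × (5/11) × (6/11) ≈ 0.00575475
allergy: (83/141) × (21/83) × (33/83) × (74/83) × (47/83) ≈ 0.0298957
common cold: (47/141) × (7/47) × (28/47) × (43/47) × (28/47) ≈ 0.0161202
Highest score → allergy.

allergy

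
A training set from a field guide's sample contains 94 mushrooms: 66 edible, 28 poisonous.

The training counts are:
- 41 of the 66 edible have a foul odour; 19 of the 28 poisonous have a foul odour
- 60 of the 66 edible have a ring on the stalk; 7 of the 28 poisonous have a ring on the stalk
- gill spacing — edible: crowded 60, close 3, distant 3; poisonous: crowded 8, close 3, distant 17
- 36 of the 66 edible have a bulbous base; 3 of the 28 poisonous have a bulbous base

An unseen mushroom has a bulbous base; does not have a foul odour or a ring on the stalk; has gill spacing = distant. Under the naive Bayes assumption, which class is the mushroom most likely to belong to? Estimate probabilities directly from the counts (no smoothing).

edible: (66/94) × (25/66) × (6/66) × (3/66) × (36/66) ≈ 0.000599453
poisonous: (28/94) × (9/28) × (21/28) × (17/28) × (3/28) ≈ 0.00467122
Highest score → poisonous.

poisonous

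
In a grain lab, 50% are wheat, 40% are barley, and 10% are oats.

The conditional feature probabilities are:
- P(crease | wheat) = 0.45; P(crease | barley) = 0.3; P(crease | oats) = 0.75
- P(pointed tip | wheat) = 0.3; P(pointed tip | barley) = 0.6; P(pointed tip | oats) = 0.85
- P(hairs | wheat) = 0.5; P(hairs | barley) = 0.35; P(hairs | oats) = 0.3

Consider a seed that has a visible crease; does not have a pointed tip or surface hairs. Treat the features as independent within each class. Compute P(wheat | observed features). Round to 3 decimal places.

wheat: 0.5 × 0.45 × (1−0.3) × (1−0.5) = 0.07875
barley: 0.4 × 0.3 × (1−0.6) × (1−0.35) = 0.0312
oats: 0.1 × 0.75 × (1−0.85) × (1−0.3) = 0.007875
P(wheat | x) = 0.07875 / 0.117825 ≈ 0.668

0.668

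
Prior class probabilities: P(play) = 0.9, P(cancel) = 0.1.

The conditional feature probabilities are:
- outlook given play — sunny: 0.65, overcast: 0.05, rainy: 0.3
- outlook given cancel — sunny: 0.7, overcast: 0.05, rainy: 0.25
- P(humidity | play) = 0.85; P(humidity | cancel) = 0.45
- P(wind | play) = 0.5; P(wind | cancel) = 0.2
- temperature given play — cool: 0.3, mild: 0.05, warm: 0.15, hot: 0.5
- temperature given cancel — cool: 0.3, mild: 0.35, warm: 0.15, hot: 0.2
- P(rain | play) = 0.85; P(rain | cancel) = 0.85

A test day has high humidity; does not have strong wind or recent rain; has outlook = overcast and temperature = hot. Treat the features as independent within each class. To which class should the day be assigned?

play

play: 0.9 × 0.05 × 0.85 × (1−0.5) × 0.5 × (1−0.85) = 0.001434375
cancel: 0.1 × 0.05 × 0.45 × (1−0.2) × 0.2 × (1−0.85) = 0.000054
Highest score → play.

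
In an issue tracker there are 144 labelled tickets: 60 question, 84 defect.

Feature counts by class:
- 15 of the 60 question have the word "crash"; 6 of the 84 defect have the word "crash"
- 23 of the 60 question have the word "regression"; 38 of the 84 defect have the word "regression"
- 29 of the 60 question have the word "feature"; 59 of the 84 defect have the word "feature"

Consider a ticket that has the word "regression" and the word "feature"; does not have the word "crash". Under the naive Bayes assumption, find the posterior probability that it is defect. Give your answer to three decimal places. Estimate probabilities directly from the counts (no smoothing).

question: (60/144) × (45/60) × (23/60) × (29/60) ≈ 0.0578993
defect: (84/144) × (78/84) × (38/84) × (59/84) ≈ 0.172111
P(defect | x) = 0.172111 / 0.2300103 ≈ 0.748

0.748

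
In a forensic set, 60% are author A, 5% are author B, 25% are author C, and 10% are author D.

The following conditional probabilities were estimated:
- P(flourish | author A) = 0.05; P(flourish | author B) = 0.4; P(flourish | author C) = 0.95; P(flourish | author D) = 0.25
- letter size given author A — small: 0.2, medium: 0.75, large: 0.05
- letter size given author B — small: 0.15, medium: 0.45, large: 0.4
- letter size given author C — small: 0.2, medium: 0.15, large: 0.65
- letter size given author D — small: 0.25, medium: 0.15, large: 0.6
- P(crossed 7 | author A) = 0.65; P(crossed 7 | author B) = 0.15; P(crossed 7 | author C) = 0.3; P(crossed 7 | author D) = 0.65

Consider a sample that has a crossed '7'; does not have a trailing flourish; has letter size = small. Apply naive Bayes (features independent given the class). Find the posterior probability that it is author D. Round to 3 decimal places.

author A: 0.6 × (1−0.05) × 0.2 × 0.65 = 0.0741
author B: 0.05 × (1−0.4) × 0.15 × 0.15 = 0.000675
author C: 0.25 × (1−0.95) × 0.2 × 0.3 = 0.00075
author D: 0.1 × (1−0.25) × 0.25 × 0.65 = 0.0121875
P(author D | x) = 0.0121875 / 0.0877125 ≈ 0.139

0.139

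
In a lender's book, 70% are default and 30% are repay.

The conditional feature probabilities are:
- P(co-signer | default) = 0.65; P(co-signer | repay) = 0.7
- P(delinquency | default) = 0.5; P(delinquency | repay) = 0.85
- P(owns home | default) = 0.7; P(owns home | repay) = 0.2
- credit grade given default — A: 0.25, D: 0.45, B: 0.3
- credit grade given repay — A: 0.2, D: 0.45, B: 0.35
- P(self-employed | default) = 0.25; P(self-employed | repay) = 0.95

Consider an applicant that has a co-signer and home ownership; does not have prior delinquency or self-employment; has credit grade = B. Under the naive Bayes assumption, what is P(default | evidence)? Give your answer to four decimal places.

default: 0.7 × 0.65 × (1−0.5) × 0.7 × 0.3 × (1−0.25) = 0.03583125
repay: 0.3 × 0.7 × (1−0.85) × 0.2 × 0.35 × (1−0.95) = 0.00011025
P(default | x) = 0.03583125 / 0.0359415 ≈ 0.9969

0.9969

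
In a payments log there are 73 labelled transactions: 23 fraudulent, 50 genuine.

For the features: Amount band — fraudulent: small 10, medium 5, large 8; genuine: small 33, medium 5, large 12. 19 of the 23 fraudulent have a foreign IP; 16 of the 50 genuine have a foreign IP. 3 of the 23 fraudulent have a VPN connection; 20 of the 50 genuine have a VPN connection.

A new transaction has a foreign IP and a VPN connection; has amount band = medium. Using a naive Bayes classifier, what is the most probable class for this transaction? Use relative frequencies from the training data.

fraudulent: (23/73) × (5/23) × (19/23) × (3/23) ≈ 0.00738017
genuine: (50/73) × (5/50) × (16/50) × (20/50) ≈ 0.00876712
Highest score → genuine.

genuine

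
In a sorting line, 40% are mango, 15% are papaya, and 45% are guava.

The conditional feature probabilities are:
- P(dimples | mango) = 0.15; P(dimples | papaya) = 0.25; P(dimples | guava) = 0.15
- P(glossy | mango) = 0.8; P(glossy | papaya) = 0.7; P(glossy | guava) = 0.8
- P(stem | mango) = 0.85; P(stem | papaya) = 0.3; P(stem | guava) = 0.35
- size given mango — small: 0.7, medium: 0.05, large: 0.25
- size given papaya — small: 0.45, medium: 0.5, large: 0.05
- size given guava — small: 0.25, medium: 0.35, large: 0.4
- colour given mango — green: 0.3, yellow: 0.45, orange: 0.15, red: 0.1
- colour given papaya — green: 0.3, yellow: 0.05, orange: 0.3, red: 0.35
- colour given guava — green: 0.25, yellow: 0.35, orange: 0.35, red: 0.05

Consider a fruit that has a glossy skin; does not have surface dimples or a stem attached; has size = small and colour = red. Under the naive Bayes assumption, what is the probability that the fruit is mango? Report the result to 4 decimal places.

mango: 0.4 × (1−0.15) × 0.8 × (1−0.85) × 0.7 × 0.1 = 0.002856
papaya: 0.15 × (1−0.25) × 0.7 × (1−0.3) × 0.45 × 0.35 = 0.0086821875
guava: 0.45 × (1−0.15) × 0.8 × (1−0.35) × 0.25 × 0.05 = 0.00248625
P(mango | x) = 0.002856 / 0.0140244375 ≈ 0.2036

0.2036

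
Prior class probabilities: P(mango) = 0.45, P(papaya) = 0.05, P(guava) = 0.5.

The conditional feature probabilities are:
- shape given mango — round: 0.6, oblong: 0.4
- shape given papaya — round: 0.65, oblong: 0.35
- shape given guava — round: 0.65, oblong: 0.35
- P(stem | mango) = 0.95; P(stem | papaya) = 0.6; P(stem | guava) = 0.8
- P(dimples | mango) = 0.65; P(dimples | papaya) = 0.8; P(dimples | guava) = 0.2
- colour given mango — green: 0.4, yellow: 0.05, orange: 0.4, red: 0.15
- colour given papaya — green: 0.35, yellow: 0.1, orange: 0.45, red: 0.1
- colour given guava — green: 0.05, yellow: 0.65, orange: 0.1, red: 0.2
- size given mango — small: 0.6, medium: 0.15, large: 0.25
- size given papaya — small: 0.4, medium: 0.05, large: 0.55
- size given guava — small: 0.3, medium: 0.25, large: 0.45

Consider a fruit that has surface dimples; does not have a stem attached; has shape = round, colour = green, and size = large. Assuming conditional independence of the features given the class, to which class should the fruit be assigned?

mango: 0.45 × 0.6 × (1−0.95) × 0.65 × 0.4 × 0.25 = 0.0008775
papaya: 0.05 × 0.65 × (1−0.6) × 0.8 × 0.35 × 0.55 = 0.002002
guava: 0.5 × 0.65 × (1−0.8) × 0.2 × 0.05 × 0.45 = 0.0002925
Highest score → papaya.

papaya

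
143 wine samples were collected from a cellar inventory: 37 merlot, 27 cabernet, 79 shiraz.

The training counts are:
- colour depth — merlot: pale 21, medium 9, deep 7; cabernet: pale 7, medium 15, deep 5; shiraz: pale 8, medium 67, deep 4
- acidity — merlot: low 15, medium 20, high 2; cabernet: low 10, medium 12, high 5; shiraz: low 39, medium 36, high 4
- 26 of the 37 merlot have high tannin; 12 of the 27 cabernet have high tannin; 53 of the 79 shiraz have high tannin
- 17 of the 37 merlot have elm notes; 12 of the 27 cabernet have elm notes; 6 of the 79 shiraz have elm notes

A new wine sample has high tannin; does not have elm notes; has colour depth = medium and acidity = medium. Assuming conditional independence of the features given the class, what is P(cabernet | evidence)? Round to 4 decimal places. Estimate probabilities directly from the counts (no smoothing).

0.0734

merlot: (37/143) × (9/37) × (20/37) × (26/37) × (20/37) ≈ 0.0129221
cabernet: (27/143) × (15/27) × (12/27) × (12/27) × (15/27) ≈ 0.0115111
shiraz: (79/143) × (67/79) × (36/79) × (53/79) × (73/79) ≈ 0.132361
P(cabernet | x) = 0.0115111 / 0.1567942 ≈ 0.0734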